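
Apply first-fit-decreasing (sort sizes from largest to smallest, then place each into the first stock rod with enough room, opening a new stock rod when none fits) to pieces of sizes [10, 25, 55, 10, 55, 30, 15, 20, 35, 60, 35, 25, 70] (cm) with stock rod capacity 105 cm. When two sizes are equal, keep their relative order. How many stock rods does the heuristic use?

5

Sorted descending: 70, 60, 55, 55, 35, 35, 30, 25, 25, 20, 15, 10, 10.
  70 → stock rod 1 (new)  [load 70/105]
  60 → stock rod 2 (new)  [load 60/105]
  55 → stock rod 3 (new)  [load 55/105]
  55 → stock rod 4 (new)  [load 55/105]
  35 → stock rod 1  [load 105/105]
  35 → stock rod 2  [load 95/105]
  30 → stock rod 3  [load 85/105]
  25 → stock rod 4  [load 80/105]
  25 → stock rod 4  [load 105/105]
  20 → stock rod 3  [load 105/105]
  15 → stock rod 5 (new)  [load 15/105]
  10 → stock rod 2  [load 105/105]
  10 → stock rod 5  [load 25/105]
5 stock rods opened.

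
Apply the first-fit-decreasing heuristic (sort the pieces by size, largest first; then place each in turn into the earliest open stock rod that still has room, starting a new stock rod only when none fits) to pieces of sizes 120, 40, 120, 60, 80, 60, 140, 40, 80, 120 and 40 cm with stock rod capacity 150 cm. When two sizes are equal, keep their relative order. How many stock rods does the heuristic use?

7

Sorted descending: 140, 120, 120, 120, 80, 80, 60, 60, 40, 40, 40.
  140 → stock rod 1 (new)  [load 140/150]
  120 → stock rod 2 (new)  [load 120/150]
  120 → stock rod 3 (new)  [load 120/150]
  120 → stock rod 4 (new)  [load 120/150]
  80 → stock rod 5 (new)  [load 80/150]
  80 → stock rod 6 (new)  [load 80/150]
  60 → stock rod 5  [load 140/150]
  60 → stock rod 6  [load 140/150]
  40 → stock rod 7 (new)  [load 40/150]
  40 → stock rod 7  [load 80/150]
  40 → stock rod 7  [load 120/150]
7 stock rods opened.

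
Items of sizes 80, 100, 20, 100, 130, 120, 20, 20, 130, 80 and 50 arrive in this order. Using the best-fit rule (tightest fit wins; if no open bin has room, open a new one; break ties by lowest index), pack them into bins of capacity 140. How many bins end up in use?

  80 → bin 1 (new)  [load 80/140]
  100 → bin 2 (new)  [load 100/140]
  20 → bin 2  [load 120/140]
  100 → bin 3 (new)  [load 100/140]
  130 → bin 4 (new)  [load 130/140]
  120 → bin 5 (new)  [load 120/140]
  20 → bin 2  [load 140/140]
  20 → bin 5  [load 140/140]
  130 → bin 6 (new)  [load 130/140]
  80 → bin 7 (new)  [load 80/140]
  50 → bin 1  [load 130/140]
7 bins opened.

7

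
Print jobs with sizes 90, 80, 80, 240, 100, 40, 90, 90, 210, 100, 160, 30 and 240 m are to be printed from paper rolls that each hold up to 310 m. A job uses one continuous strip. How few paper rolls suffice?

6

Total = 240 + 240 + 210 + 160 + 100 + 100 + 90 + 90 + 90 + 80 + 80 + 40 + 30 = 1550 m.
Lower bound: ⌈1550/310⌉ = 5 paper rolls.
A packing using 6 paper rolls:
  roll 1: 240 + 40 + 30 = 310
  roll 2: 240 = 240
  roll 3: 210 + 100 = 310
  roll 4: 160 + 100 = 260
  roll 5: 90 + 90 + 90 = 270
  roll 6: 80 + 80 = 160
No arrangement into 5 paper rolls stays within capacity, so 6 is optimal.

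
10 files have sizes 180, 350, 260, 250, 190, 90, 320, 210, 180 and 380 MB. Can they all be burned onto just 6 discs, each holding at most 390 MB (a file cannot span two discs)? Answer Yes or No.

Total = 2410 MB; ⌈2410/390⌉ = 7.
At least 7 discs are required, but only 6 are allowed.

No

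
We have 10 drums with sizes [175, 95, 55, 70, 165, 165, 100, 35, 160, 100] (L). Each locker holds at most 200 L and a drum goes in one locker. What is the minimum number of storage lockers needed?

7

Total = 175 + 165 + 165 + 160 + 100 + 100 + 95 + 70 + 55 + 35 = 1120 L.
Lower bound: ⌈1120/200⌉ = 6 storage lockers.
A packing using 7 storage lockers:
  locker 1: 175 = 175
  locker 2: 165 + 35 = 200
  locker 3: 165 = 165
  locker 4: 160 = 160
  locker 5: 100 + 100 = 200
  locker 6: 95 + 70 = 165
  locker 7: 55 = 55
No arrangement into 6 storage lockers stays within capacity, so 7 is optimal.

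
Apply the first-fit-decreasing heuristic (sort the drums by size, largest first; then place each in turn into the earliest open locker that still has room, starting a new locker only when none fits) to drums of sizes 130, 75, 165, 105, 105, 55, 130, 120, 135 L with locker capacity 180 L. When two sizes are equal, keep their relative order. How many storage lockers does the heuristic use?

Sorted descending: 165, 135, 130, 130, 120, 105, 105, 75, 55.
  165 → locker 1 (new)  [load 165/180]
  135 → locker 2 (new)  [load 135/180]
  130 → locker 3 (new)  [load 130/180]
  130 → locker 4 (new)  [load 130/180]
  120 → locker 5 (new)  [load 120/180]
  105 → locker 6 (new)  [load 105/180]
  105 → locker 7 (new)  [load 105/180]
  75 → locker 6  [load 180/180]
  55 → locker 5  [load 175/180]
7 storage lockers opened.

7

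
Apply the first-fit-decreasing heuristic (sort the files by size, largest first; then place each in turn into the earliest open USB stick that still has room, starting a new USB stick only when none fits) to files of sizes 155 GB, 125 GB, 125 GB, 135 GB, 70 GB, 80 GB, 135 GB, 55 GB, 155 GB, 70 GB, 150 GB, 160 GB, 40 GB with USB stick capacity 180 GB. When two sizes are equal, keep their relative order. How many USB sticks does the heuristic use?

10

Sorted descending: 160, 155, 155, 150, 135, 135, 125, 125, 80, 70, 70, 55, 40.
  160 → USB stick 1 (new)  [load 160/180]
  155 → USB stick 2 (new)  [load 155/180]
  155 → USB stick 3 (new)  [load 155/180]
  150 → USB stick 4 (new)  [load 150/180]
  135 → USB stick 5 (new)  [load 135/180]
  135 → USB stick 6 (new)  [load 135/180]
  125 → USB stick 7 (new)  [load 125/180]
  125 → USB stick 8 (new)  [load 125/180]
  80 → USB stick 9 (new)  [load 80/180]
  70 → USB stick 9  [load 150/180]
  70 → USB stick 10 (new)  [load 70/180]
  55 → USB stick 7  [load 180/180]
  40 → USB stick 5  [load 175/180]
10 USB sticks opened.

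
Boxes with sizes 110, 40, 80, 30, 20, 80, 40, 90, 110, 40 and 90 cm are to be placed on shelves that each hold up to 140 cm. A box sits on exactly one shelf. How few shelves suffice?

Total = 110 + 110 + 90 + 90 + 80 + 80 + 40 + 40 + 40 + 30 + 20 = 730 cm.
Lower bound: ⌈730/140⌉ = 6 shelves.
A packing using 6 shelves:
  shelf 1: 110 + 30 = 140
  shelf 2: 110 + 20 = 130
  shelf 3: 90 + 40 = 130
  shelf 4: 90 + 40 = 130
  shelf 5: 80 + 40 = 120
  shelf 6: 80 = 80
This matches the lower bound, so 6 is optimal.

6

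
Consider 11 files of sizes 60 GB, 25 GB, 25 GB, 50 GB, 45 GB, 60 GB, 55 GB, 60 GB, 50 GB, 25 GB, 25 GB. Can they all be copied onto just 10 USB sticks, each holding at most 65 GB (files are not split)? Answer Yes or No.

Yes

A valid assignment using 9 USB sticks:
  USB stick 1: 60 = 60
  USB stick 2: 60 = 60
  USB stick 3: 60 = 60
  USB stick 4: 55 = 55
  USB stick 5: 50 = 50
  USB stick 6: 50 = 50
  USB stick 7: 45 = 45
  USB stick 8: 25 + 25 = 50
  USB stick 9: 25 + 25 = 50
That uses only 9 ≤ 10, so 10 USB sticks are enough.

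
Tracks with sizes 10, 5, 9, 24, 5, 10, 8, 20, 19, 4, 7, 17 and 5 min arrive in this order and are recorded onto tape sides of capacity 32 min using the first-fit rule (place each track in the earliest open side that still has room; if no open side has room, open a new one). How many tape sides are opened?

5

  10 → side 1 (new)  [load 10/32]
  5 → side 1  [load 15/32]
  9 → side 1  [load 24/32]
  24 → side 2 (new)  [load 24/32]
  5 → side 1  [load 29/32]
  10 → side 3 (new)  [load 10/32]
  8 → side 2  [load 32/32]
  20 → side 3  [load 30/32]
  19 → side 4 (new)  [load 19/32]
  4 → side 4  [load 23/32]
  7 → side 4  [load 30/32]
  17 → side 5 (new)  [load 17/32]
  5 → side 5  [load 22/32]
5 tape sides opened.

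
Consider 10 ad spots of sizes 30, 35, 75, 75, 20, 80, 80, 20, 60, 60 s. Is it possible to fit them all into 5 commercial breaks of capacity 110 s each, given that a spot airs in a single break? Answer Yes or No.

Total = 535 s; ⌈535/110⌉ = 5.
6 ad spots each exceed half the capacity and cannot share a break, forcing at least 6 commercial breaks.
At least 6 commercial breaks are required, but only 5 are allowed.

No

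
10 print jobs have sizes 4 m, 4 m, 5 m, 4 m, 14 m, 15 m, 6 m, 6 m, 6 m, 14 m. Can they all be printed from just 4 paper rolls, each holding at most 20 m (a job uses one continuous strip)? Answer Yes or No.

A valid assignment using 4 paper rolls:
  roll 1: 15 + 5 = 20
  roll 2: 14 + 6 = 20
  roll 3: 14 + 6 = 20
  roll 4: 6 + 4 + 4 + 4 = 18
Every load is within 20 m, so 4 paper rolls suffice.

Yes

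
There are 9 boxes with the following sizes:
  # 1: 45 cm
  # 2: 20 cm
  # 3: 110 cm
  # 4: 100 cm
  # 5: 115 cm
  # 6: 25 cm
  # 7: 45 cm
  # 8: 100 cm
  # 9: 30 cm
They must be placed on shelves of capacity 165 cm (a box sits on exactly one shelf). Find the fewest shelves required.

4

Total = 115 + 110 + 100 + 100 + 45 + 45 + 30 + 25 + 20 = 590 cm.
Lower bound: ⌈590/165⌉ = 4 shelves.
A packing using 4 shelves:
  shelf 1: 115 + 45 = 160
  shelf 2: 110 + 45 = 155
  shelf 3: 100 + 30 + 25 = 155
  shelf 4: 100 + 20 = 120
This matches the lower bound, so 4 is optimal.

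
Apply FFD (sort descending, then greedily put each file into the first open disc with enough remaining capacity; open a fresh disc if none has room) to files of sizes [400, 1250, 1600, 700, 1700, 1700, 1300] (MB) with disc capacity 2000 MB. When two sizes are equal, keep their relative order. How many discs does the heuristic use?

Sorted descending: 1700, 1700, 1600, 1300, 1250, 700, 400.
  1700 → disc 1 (new)  [load 1700/2000]
  1700 → disc 2 (new)  [load 1700/2000]
  1600 → disc 3 (new)  [load 1600/2000]
  1300 → disc 4 (new)  [load 1300/2000]
  1250 → disc 5 (new)  [load 1250/2000]
  700 → disc 4  [load 2000/2000]
  400 → disc 3  [load 2000/2000]
5 discs opened.

5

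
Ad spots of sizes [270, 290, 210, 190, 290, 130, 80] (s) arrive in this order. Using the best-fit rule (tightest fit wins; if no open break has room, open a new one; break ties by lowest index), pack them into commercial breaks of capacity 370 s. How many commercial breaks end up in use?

  270 → break 1 (new)  [load 270/370]
  290 → break 2 (new)  [load 290/370]
  210 → break 3 (new)  [load 210/370]
  190 → break 4 (new)  [load 190/370]
  290 → break 5 (new)  [load 290/370]
  130 → break 3  [load 340/370]
  80 → break 2  [load 370/370]
5 commercial breaks opened.

5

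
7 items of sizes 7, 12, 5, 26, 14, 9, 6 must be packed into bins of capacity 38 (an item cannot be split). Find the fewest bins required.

3

Total = 26 + 14 + 12 + 9 + 7 + 6 + 5 = 79.
Lower bound: ⌈79/38⌉ = 3 bins.
A packing using 3 bins:
  bin 1: 26 + 12 = 38
  bin 2: 14 + 9 + 7 + 6 = 36
  bin 3: 5 = 5
This matches the lower bound, so 3 is optimal.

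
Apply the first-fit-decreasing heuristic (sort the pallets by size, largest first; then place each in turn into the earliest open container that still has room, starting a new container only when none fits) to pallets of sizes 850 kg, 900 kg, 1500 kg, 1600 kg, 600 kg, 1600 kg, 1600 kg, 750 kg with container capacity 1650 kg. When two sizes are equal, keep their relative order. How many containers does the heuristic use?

6

Sorted descending: 1600, 1600, 1600, 1500, 900, 850, 750, 600.
  1600 → container 1 (new)  [load 1600/1650]
  1600 → container 2 (new)  [load 1600/1650]
  1600 → container 3 (new)  [load 1600/1650]
  1500 → container 4 (new)  [load 1500/1650]
  900 → container 5 (new)  [load 900/1650]
  850 → container 6 (new)  [load 850/1650]
  750 → container 5  [load 1650/1650]
  600 → container 6  [load 1450/1650]
6 containers opened.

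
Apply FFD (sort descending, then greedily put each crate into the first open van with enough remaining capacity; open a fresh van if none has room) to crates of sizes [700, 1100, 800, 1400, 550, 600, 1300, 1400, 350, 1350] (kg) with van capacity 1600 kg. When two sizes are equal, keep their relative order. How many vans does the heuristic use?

7

Sorted descending: 1400, 1400, 1350, 1300, 1100, 800, 700, 600, 550, 350.
  1400 → van 1 (new)  [load 1400/1600]
  1400 → van 2 (new)  [load 1400/1600]
  1350 → van 3 (new)  [load 1350/1600]
  1300 → van 4 (new)  [load 1300/1600]
  1100 → van 5 (new)  [load 1100/1600]
  800 → van 6 (new)  [load 800/1600]
  700 → van 6  [load 1500/1600]
  600 → van 7 (new)  [load 600/1600]
  550 → van 7  [load 1150/1600]
  350 → van 5  [load 1450/1600]
7 vans opened.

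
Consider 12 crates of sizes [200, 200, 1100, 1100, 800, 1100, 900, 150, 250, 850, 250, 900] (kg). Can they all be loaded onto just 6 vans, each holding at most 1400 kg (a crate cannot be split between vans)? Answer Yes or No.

No

Total = 7800 kg; ⌈7800/1400⌉ = 6.
7 crates each exceed half the capacity and cannot share a van, forcing at least 7 vans.
At least 7 vans are required, but only 6 are allowed.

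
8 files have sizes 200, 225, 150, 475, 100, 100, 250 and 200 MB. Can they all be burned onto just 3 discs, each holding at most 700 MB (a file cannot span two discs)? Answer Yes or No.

A valid assignment using 3 discs:
  disc 1: 475 + 225 = 700
  disc 2: 250 + 200 + 200 = 650
  disc 3: 150 + 100 + 100 = 350
Every load is within 700 MB, so 3 discs suffice.

Yes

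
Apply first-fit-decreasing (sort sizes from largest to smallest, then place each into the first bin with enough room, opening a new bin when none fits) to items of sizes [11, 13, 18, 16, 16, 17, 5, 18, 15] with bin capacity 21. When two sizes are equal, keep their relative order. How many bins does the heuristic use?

8

Sorted descending: 18, 18, 17, 16, 16, 15, 13, 11, 5.
  18 → bin 1 (new)  [load 18/21]
  18 → bin 2 (new)  [load 18/21]
  17 → bin 3 (new)  [load 17/21]
  16 → bin 4 (new)  [load 16/21]
  16 → bin 5 (new)  [load 16/21]
  15 → bin 6 (new)  [load 15/21]
  13 → bin 7 (new)  [load 13/21]
  11 → bin 8 (new)  [load 11/21]
  5 → bin 4  [load 21/21]
8 bins opened.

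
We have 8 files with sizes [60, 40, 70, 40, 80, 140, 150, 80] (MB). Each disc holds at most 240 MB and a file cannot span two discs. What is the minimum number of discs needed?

Total = 150 + 140 + 80 + 80 + 70 + 60 + 40 + 40 = 660 MB.
Lower bound: ⌈660/240⌉ = 3 discs.
A packing using 3 discs:
  disc 1: 150 + 80 = 230
  disc 2: 140 + 80 = 220
  disc 3: 70 + 60 + 40 + 40 = 210
This matches the lower bound, so 3 is optimal.

3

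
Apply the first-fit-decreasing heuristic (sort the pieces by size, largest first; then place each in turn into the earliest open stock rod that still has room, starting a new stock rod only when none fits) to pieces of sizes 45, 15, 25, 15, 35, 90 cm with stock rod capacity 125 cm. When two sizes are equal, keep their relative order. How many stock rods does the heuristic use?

Sorted descending: 90, 45, 35, 25, 15, 15.
  90 → stock rod 1 (new)  [load 90/125]
  45 → stock rod 2 (new)  [load 45/125]
  35 → stock rod 1  [load 125/125]
  25 → stock rod 2  [load 70/125]
  15 → stock rod 2  [load 85/125]
  15 → stock rod 2  [load 100/125]
2 stock rods opened.

2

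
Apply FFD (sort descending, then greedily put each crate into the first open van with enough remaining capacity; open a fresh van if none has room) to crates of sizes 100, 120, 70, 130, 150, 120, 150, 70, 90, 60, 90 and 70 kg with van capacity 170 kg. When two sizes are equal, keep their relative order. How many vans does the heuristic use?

9

Sorted descending: 150, 150, 130, 120, 120, 100, 90, 90, 70, 70, 70, 60.
  150 → van 1 (new)  [load 150/170]
  150 → van 2 (new)  [load 150/170]
  130 → van 3 (new)  [load 130/170]
  120 → van 4 (new)  [load 120/170]
  120 → van 5 (new)  [load 120/170]
  100 → van 6 (new)  [load 100/170]
  90 → van 7 (new)  [load 90/170]
  90 → van 8 (new)  [load 90/170]
  70 → van 6  [load 170/170]
  70 → van 7  [load 160/170]
  70 → van 8  [load 160/170]
  60 → van 9 (new)  [load 60/170]
9 vans opened.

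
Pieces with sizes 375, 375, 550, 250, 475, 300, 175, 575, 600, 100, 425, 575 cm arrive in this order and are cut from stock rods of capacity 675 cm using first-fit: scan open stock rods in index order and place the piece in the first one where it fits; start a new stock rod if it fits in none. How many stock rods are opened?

  375 → stock rod 1 (new)  [load 375/675]
  375 → stock rod 2 (new)  [load 375/675]
  550 → stock rod 3 (new)  [load 550/675]
  250 → stock rod 1  [load 625/675]
  475 → stock rod 4 (new)  [load 475/675]
  300 → stock rod 2  [load 675/675]
  175 → stock rod 4  [load 650/675]
  575 → stock rod 5 (new)  [load 575/675]
  600 → stock rod 6 (new)  [load 600/675]
  100 → stock rod 3  [load 650/675]
  425 → stock rod 7 (new)  [load 425/675]
  575 → stock rod 8 (new)  [load 575/675]
8 stock rods opened.

8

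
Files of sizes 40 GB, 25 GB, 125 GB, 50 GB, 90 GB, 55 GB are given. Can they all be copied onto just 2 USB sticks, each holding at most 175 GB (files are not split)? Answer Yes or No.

Total = 385 GB; ⌈385/175⌉ = 3.
At least 3 USB sticks are required, but only 2 are allowed.

No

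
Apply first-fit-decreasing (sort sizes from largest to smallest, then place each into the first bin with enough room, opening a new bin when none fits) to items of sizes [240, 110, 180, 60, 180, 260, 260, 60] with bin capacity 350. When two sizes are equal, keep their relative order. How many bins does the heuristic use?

Sorted descending: 260, 260, 240, 180, 180, 110, 60, 60.
  260 → bin 1 (new)  [load 260/350]
  260 → bin 2 (new)  [load 260/350]
  240 → bin 3 (new)  [load 240/350]
  180 → bin 4 (new)  [load 180/350]
  180 → bin 5 (new)  [load 180/350]
  110 → bin 3  [load 350/350]
  60 → bin 1  [load 320/350]
  60 → bin 2  [load 320/350]
5 bins opened.

5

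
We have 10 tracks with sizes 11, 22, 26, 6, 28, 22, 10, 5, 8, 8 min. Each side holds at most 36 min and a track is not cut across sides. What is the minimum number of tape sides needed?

5

Total = 28 + 26 + 22 + 22 + 11 + 10 + 8 + 8 + 6 + 5 = 146 min.
Lower bound: ⌈146/36⌉ = 5 tape sides.
A packing using 5 tape sides:
  side 1: 28 + 8 = 36
  side 2: 26 + 10 = 36
  side 3: 22 + 11 = 33
  side 4: 22 + 8 + 6 = 36
  side 5: 5 = 5
This matches the lower bound, so 5 is optimal.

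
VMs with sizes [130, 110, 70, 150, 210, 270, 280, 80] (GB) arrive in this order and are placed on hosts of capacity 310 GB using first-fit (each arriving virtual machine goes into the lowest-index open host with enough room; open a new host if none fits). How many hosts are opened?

5

  130 → host 1 (new)  [load 130/310]
  110 → host 1  [load 240/310]
  70 → host 1  [load 310/310]
  150 → host 2 (new)  [load 150/310]
  210 → host 3 (new)  [load 210/310]
  270 → host 4 (new)  [load 270/310]
  280 → host 5 (new)  [load 280/310]
  80 → host 2  [load 230/310]
5 hosts opened.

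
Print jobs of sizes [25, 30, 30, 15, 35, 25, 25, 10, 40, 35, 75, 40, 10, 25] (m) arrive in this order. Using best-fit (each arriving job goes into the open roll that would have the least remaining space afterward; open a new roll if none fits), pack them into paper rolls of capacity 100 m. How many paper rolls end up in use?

5

  25 → roll 1 (new)  [load 25/100]
  30 → roll 1  [load 55/100]
  30 → roll 1  [load 85/100]
  15 → roll 1  [load 100/100]
  35 → roll 2 (new)  [load 35/100]
  25 → roll 2  [load 60/100]
  25 → roll 2  [load 85/100]
  10 → roll 2  [load 95/100]
  40 → roll 3 (new)  [load 40/100]
  35 → roll 3  [load 75/100]
  75 → roll 4 (new)  [load 75/100]
  40 → roll 5 (new)  [load 40/100]
  10 → roll 3  [load 85/100]
  25 → roll 4  [load 100/100]
5 paper rolls opened.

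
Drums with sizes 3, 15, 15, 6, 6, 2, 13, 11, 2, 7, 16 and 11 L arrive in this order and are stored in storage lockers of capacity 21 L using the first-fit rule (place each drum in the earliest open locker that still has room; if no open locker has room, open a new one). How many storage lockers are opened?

  3 → locker 1 (new)  [load 3/21]
  15 → locker 1  [load 18/21]
  15 → locker 2 (new)  [load 15/21]
  6 → locker 2  [load 21/21]
  6 → locker 3 (new)  [load 6/21]
  2 → locker 1  [load 20/21]
  13 → locker 3  [load 19/21]
  11 → locker 4 (new)  [load 11/21]
  2 → locker 3  [load 21/21]
  7 → locker 4  [load 18/21]
  16 → locker 5 (new)  [load 16/21]
  11 → locker 6 (new)  [load 11/21]
6 storage lockers opened.

6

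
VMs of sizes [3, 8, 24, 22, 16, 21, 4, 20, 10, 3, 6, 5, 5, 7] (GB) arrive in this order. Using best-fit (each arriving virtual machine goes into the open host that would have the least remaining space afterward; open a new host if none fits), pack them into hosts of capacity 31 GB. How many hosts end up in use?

  3 → host 1 (new)  [load 3/31]
  8 → host 1  [load 11/31]
  24 → host 2 (new)  [load 24/31]
  22 → host 3 (new)  [load 22/31]
  16 → host 1  [load 27/31]
  21 → host 4 (new)  [load 21/31]
  4 → host 1  [load 31/31]
  20 → host 5 (new)  [load 20/31]
  10 → host 4  [load 31/31]
  3 → host 2  [load 27/31]
  6 → host 3  [load 28/31]
  5 → host 5  [load 25/31]
  5 → host 5  [load 30/31]
  7 → host 6 (new)  [load 7/31]
6 hosts opened.

6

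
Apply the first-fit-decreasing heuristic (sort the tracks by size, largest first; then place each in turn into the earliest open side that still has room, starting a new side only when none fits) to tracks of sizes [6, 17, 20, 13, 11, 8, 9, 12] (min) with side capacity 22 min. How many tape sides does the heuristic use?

Sorted descending: 20, 17, 13, 12, 11, 9, 8, 6.
  20 → side 1 (new)  [load 20/22]
  17 → side 2 (new)  [load 17/22]
  13 → side 3 (new)  [load 13/22]
  12 → side 4 (new)  [load 12/22]
  11 → side 5 (new)  [load 11/22]
  9 → side 3  [load 22/22]
  8 → side 4  [load 20/22]
  6 → side 5  [load 17/22]
5 tape sides opened.

5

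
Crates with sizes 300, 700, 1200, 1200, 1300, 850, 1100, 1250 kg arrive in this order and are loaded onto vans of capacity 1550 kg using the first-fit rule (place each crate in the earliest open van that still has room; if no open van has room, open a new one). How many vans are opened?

  300 → van 1 (new)  [load 300/1550]
  700 → van 1  [load 1000/1550]
  1200 → van 2 (new)  [load 1200/1550]
  1200 → van 3 (new)  [load 1200/1550]
  1300 → van 4 (new)  [load 1300/1550]
  850 → van 5 (new)  [load 850/1550]
  1100 → van 6 (new)  [load 1100/1550]
  1250 → van 7 (new)  [load 1250/1550]
7 vans opened.

7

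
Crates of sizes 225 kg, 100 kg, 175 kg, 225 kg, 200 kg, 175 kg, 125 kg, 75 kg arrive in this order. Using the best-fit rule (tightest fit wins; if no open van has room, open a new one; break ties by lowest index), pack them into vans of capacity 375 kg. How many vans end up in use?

4

  225 → van 1 (new)  [load 225/375]
  100 → van 1  [load 325/375]
  175 → van 2 (new)  [load 175/375]
  225 → van 3 (new)  [load 225/375]
  200 → van 2  [load 375/375]
  175 → van 4 (new)  [load 175/375]
  125 → van 3  [load 350/375]
  75 → van 4  [load 250/375]
4 vans opened.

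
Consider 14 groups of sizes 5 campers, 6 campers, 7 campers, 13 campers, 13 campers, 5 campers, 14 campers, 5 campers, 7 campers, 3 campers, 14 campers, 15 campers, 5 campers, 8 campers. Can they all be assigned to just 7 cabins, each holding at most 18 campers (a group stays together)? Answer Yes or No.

No

Total = 120 campers; ⌈120/18⌉ = 7.
The bound of 7 does not rule out 7, but exhaustive search shows no assignment into 7 cabins of capacity 18 campers exists — the minimum is 8.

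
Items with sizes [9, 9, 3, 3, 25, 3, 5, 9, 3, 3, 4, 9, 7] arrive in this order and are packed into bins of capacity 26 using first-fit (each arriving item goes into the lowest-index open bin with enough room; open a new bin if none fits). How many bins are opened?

4

  9 → bin 1 (new)  [load 9/26]
  9 → bin 1  [load 18/26]
  3 → bin 1  [load 21/26]
  3 → bin 1  [load 24/26]
  25 → bin 2 (new)  [load 25/26]
  3 → bin 3 (new)  [load 3/26]
  5 → bin 3  [load 8/26]
  9 → bin 3  [load 17/26]
  3 → bin 3  [load 20/26]
  3 → bin 3  [load 23/26]
  4 → bin 4 (new)  [load 4/26]
  9 → bin 4  [load 13/26]
  7 → bin 4  [load 20/26]
4 bins opened.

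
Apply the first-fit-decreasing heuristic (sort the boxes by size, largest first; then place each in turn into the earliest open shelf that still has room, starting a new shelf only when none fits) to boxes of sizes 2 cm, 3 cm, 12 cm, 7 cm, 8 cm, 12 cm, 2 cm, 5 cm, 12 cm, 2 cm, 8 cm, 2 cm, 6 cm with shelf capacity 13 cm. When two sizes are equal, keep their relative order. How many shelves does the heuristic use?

7

Sorted descending: 12, 12, 12, 8, 8, 7, 6, 5, 3, 2, 2, 2, 2.
  12 → shelf 1 (new)  [load 12/13]
  12 → shelf 2 (new)  [load 12/13]
  12 → shelf 3 (new)  [load 12/13]
  8 → shelf 4 (new)  [load 8/13]
  8 → shelf 5 (new)  [load 8/13]
  7 → shelf 6 (new)  [load 7/13]
  6 → shelf 6  [load 13/13]
  5 → shelf 4  [load 13/13]
  3 → shelf 5  [load 11/13]
  2 → shelf 5  [load 13/13]
  2 → shelf 7 (new)  [load 2/13]
  2 → shelf 7  [load 4/13]
  2 → shelf 7  [load 6/13]
7 shelves opened.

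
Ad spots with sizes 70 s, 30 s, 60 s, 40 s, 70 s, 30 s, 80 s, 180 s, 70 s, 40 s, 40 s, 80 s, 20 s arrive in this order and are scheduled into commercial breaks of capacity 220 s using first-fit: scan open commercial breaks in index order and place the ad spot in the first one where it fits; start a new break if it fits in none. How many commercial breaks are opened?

4

  70 → break 1 (new)  [load 70/220]
  30 → break 1  [load 100/220]
  60 → break 1  [load 160/220]
  40 → break 1  [load 200/220]
  70 → break 2 (new)  [load 70/220]
  30 → break 2  [load 100/220]
  80 → break 2  [load 180/220]
  180 → break 3 (new)  [load 180/220]
  70 → break 4 (new)  [load 70/220]
  40 → break 2  [load 220/220]
  40 → break 3  [load 220/220]
  80 → break 4  [load 150/220]
  20 → break 1  [load 220/220]
4 commercial breaks opened.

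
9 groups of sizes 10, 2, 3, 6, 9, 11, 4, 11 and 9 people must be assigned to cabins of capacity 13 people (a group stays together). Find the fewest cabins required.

Total = 11 + 11 + 10 + 9 + 9 + 6 + 4 + 3 + 2 = 65 people.
Lower bound: ⌈65/13⌉ = 5 cabins.
A packing using 6 cabins:
  cabin 1: 11 + 2 = 13
  cabin 2: 11 = 11
  cabin 3: 10 + 3 = 13
  cabin 4: 9 + 4 = 13
  cabin 5: 9 = 9
  cabin 6: 6 = 6
No arrangement into 5 cabins stays within capacity, so 6 is optimal.

6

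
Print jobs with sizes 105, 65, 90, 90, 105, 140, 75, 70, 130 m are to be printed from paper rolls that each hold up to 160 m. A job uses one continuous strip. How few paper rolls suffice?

Total = 140 + 130 + 105 + 105 + 90 + 90 + 75 + 70 + 65 = 870 m.
Lower bound: ⌈870/160⌉ = 6 paper rolls.
A packing using 7 paper rolls:
  roll 1: 140 = 140
  roll 2: 130 = 130
  roll 3: 105 = 105
  roll 4: 105 = 105
  roll 5: 90 + 70 = 160
  roll 6: 90 + 65 = 155
  roll 7: 75 = 75
No arrangement into 6 paper rolls stays within capacity, so 7 is optimal.

7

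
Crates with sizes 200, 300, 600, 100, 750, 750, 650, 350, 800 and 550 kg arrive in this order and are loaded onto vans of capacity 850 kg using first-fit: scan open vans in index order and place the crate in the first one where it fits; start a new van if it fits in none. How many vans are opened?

8

  200 → van 1 (new)  [load 200/850]
  300 → van 1  [load 500/850]
  600 → van 2 (new)  [load 600/850]
  100 → van 1  [load 600/850]
  750 → van 3 (new)  [load 750/850]
  750 → van 4 (new)  [load 750/850]
  650 → van 5 (new)  [load 650/850]
  350 → van 6 (new)  [load 350/850]
  800 → van 7 (new)  [load 800/850]
  550 → van 8 (new)  [load 550/850]
8 vans opened.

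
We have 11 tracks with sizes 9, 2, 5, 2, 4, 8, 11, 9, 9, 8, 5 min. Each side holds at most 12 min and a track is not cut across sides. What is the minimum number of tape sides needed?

7

Total = 11 + 9 + 9 + 9 + 8 + 8 + 5 + 5 + 4 + 2 + 2 = 72 min.
Lower bound: ⌈72/12⌉ = 6 tape sides.
A packing using 7 tape sides:
  side 1: 11 = 11
  side 2: 9 + 2 = 11
  side 3: 9 + 2 = 11
  side 4: 9 = 9
  side 5: 8 + 4 = 12
  side 6: 8 = 8
  side 7: 5 + 5 = 10
No arrangement into 6 tape sides stays within capacity, so 7 is optimal.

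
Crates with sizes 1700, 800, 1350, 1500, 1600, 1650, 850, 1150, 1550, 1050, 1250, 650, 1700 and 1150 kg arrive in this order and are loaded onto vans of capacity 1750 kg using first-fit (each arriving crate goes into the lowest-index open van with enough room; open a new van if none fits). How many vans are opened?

  1700 → van 1 (new)  [load 1700/1750]
  800 → van 2 (new)  [load 800/1750]
  1350 → van 3 (new)  [load 1350/1750]
  1500 → van 4 (new)  [load 1500/1750]
  1600 → van 5 (new)  [load 1600/1750]
  1650 → van 6 (new)  [load 1650/1750]
  850 → van 2  [load 1650/1750]
  1150 → van 7 (new)  [load 1150/1750]
  1550 → van 8 (new)  [load 1550/1750]
  1050 → van 9 (new)  [load 1050/1750]
  1250 → van 10 (new)  [load 1250/1750]
  650 → van 9  [load 1700/1750]
  1700 → van 11 (new)  [load 1700/1750]
  1150 → van 12 (new)  [load 1150/1750]
12 vans opened.

12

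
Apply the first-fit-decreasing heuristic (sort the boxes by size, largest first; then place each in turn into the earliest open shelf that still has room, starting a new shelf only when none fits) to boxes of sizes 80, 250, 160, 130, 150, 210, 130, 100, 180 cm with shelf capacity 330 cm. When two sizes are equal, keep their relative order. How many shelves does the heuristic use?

5

Sorted descending: 250, 210, 180, 160, 150, 130, 130, 100, 80.
  250 → shelf 1 (new)  [load 250/330]
  210 → shelf 2 (new)  [load 210/330]
  180 → shelf 3 (new)  [load 180/330]
  160 → shelf 4 (new)  [load 160/330]
  150 → shelf 3  [load 330/330]
  130 → shelf 4  [load 290/330]
  130 → shelf 5 (new)  [load 130/330]
  100 → shelf 2  [load 310/330]
  80 → shelf 1  [load 330/330]
5 shelves opened.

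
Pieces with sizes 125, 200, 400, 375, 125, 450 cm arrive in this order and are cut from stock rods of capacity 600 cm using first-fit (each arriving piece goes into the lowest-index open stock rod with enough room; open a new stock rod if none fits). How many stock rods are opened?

  125 → stock rod 1 (new)  [load 125/600]
  200 → stock rod 1  [load 325/600]
  400 → stock rod 2 (new)  [load 400/600]
  375 → stock rod 3 (new)  [load 375/600]
  125 → stock rod 1  [load 450/600]
  450 → stock rod 4 (new)  [load 450/600]
4 stock rods opened.

4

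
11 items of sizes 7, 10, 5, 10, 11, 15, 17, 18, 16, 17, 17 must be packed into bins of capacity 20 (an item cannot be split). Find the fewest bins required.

Total = 18 + 17 + 17 + 17 + 16 + 15 + 11 + 10 + 10 + 7 + 5 = 143.
Lower bound: ⌈143/20⌉ = 8 bins.
A packing using 8 bins:
  bin 1: 18 = 18
  bin 2: 17 = 17
  bin 3: 17 = 17
  bin 4: 17 = 17
  bin 5: 16 = 16
  bin 6: 15 + 5 = 20
  bin 7: 11 + 7 = 18
  bin 8: 10 + 10 = 20
This matches the lower bound, so 8 is optimal.

8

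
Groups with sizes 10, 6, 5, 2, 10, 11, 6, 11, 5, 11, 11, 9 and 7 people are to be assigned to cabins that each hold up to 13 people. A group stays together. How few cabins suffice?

10

Total = 11 + 11 + 11 + 11 + 10 + 10 + 9 + 7 + 6 + 6 + 5 + 5 + 2 = 104 people.
Lower bound: ⌈104/13⌉ = 8 cabins.
A packing using 10 cabins:
  cabin 1: 11 + 2 = 13
  cabin 2: 11 = 11
  cabin 3: 11 = 11
  cabin 4: 11 = 11
  cabin 5: 10 = 10
  cabin 6: 10 = 10
  cabin 7: 9 = 9
  cabin 8: 7 + 6 = 13
  cabin 9: 6 + 5 = 11
  cabin 10: 5 = 5
No arrangement into 9 cabins stays within capacity, so 10 is optimal.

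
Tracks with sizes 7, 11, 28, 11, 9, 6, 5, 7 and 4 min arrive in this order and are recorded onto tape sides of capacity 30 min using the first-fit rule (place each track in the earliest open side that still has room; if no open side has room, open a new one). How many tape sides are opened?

  7 → side 1 (new)  [load 7/30]
  11 → side 1  [load 18/30]
  28 → side 2 (new)  [load 28/30]
  11 → side 1  [load 29/30]
  9 → side 3 (new)  [load 9/30]
  6 → side 3  [load 15/30]
  5 → side 3  [load 20/30]
  7 → side 3  [load 27/30]
  4 → side 4 (new)  [load 4/30]
4 tape sides opened.

4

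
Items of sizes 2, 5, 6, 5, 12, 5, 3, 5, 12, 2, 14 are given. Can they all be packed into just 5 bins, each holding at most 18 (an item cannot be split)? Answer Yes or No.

A valid assignment using 4 bins:
  bin 1: 14 + 2 + 2 = 18
  bin 2: 12 + 6 = 18
  bin 3: 12 + 5 = 17
  bin 4: 5 + 5 + 5 + 3 = 18
That uses only 4 ≤ 5, so 5 bins are enough.

Yes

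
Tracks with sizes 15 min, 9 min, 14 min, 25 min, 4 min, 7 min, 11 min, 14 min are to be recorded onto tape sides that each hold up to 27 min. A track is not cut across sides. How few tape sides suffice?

4

Total = 25 + 15 + 14 + 14 + 11 + 9 + 7 + 4 = 99 min.
Lower bound: ⌈99/27⌉ = 4 tape sides.
A packing using 4 tape sides:
  side 1: 25 = 25
  side 2: 15 + 11 = 26
  side 3: 14 + 9 + 4 = 27
  side 4: 14 + 7 = 21
This matches the lower bound, so 4 is optimal.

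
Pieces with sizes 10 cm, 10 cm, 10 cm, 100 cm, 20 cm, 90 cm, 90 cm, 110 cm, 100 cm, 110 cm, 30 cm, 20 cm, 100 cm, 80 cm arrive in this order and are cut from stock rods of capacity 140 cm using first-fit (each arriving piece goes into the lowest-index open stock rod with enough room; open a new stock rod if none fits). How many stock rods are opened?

  10 → stock rod 1 (new)  [load 10/140]
  10 → stock rod 1  [load 20/140]
  10 → stock rod 1  [load 30/140]
  100 → stock rod 1  [load 130/140]
  20 → stock rod 2 (new)  [load 20/140]
  90 → stock rod 2  [load 110/140]
  90 → stock rod 3 (new)  [load 90/140]
  110 → stock rod 4 (new)  [load 110/140]
  100 → stock rod 5 (new)  [load 100/140]
  110 → stock rod 6 (new)  [load 110/140]
  30 → stock rod 2  [load 140/140]
  20 → stock rod 3  [load 110/140]
  100 → stock rod 7 (new)  [load 100/140]
  80 → stock rod 8 (new)  [load 80/140]
8 stock rods opened.

8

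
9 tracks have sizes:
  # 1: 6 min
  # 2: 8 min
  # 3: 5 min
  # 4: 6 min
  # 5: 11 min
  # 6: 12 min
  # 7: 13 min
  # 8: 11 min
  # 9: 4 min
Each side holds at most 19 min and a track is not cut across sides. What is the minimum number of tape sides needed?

Total = 13 + 12 + 11 + 11 + 8 + 6 + 6 + 5 + 4 = 76 min.
Lower bound: ⌈76/19⌉ = 4 tape sides.
A packing using 5 tape sides:
  side 1: 13 + 6 = 19
  side 2: 12 + 6 = 18
  side 3: 11 + 8 = 19
  side 4: 11 + 5 = 16
  side 5: 4 = 4
No arrangement into 4 tape sides stays within capacity, so 5 is optimal.

5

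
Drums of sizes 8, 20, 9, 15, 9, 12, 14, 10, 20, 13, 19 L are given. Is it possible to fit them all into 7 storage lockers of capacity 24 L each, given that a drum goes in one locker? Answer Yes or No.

A valid assignment using 7 storage lockers:
  locker 1: 20 = 20
  locker 2: 20 = 20
  locker 3: 19 = 19
  locker 4: 15 + 9 = 24
  locker 5: 14 + 10 = 24
  locker 6: 13 + 9 = 22
  locker 7: 12 + 8 = 20
Every load is within 24 L, so 7 storage lockers suffice.

Yes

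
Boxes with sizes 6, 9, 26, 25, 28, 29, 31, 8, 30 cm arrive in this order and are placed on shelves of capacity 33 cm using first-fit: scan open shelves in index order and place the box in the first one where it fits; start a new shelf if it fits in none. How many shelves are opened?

7

  6 → shelf 1 (new)  [load 6/33]
  9 → shelf 1  [load 15/33]
  26 → shelf 2 (new)  [load 26/33]
  25 → shelf 3 (new)  [load 25/33]
  28 → shelf 4 (new)  [load 28/33]
  29 → shelf 5 (new)  [load 29/33]
  31 → shelf 6 (new)  [load 31/33]
  8 → shelf 1  [load 23/33]
  30 → shelf 7 (new)  [load 30/33]
7 shelves opened.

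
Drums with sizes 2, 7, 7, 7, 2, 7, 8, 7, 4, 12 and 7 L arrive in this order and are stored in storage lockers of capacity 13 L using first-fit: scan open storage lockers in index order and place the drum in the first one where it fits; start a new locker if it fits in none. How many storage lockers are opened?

  2 → locker 1 (new)  [load 2/13]
  7 → locker 1  [load 9/13]
  7 → locker 2 (new)  [load 7/13]
  7 → locker 3 (new)  [load 7/13]
  2 → locker 1  [load 11/13]
  7 → locker 4 (new)  [load 7/13]
  8 → locker 5 (new)  [load 8/13]
  7 → locker 6 (new)  [load 7/13]
  4 → locker 2  [load 11/13]
  12 → locker 7 (new)  [load 12/13]
  7 → locker 8 (new)  [load 7/13]
8 storage lockers opened.

8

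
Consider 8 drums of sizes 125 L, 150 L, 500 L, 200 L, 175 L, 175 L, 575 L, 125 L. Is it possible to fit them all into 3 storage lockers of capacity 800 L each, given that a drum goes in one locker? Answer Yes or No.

Yes

A valid assignment using 3 storage lockers:
  locker 1: 575 + 200 = 775
  locker 2: 500 + 175 + 125 = 800
  locker 3: 175 + 150 + 125 = 450
Every load is within 800 L, so 3 storage lockers suffice.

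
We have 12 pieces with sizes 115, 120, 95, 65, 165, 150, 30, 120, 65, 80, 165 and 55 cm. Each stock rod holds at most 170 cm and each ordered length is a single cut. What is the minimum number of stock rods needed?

8

Total = 165 + 165 + 150 + 120 + 120 + 115 + 95 + 80 + 65 + 65 + 55 + 30 = 1225 cm.
Lower bound: ⌈1225/170⌉ = 8 stock rods.
A packing using 8 stock rods:
  stock rod 1: 165 = 165
  stock rod 2: 165 = 165
  stock rod 3: 150 = 150
  stock rod 4: 120 + 30 = 150
  stock rod 5: 120 = 120
  stock rod 6: 115 + 55 = 170
  stock rod 7: 95 + 65 = 160
  stock rod 8: 80 + 65 = 145
This matches the lower bound, so 8 is optimal.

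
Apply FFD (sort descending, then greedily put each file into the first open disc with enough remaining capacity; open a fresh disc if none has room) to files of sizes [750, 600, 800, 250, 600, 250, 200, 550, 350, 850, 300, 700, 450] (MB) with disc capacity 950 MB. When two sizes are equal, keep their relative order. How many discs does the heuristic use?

8

Sorted descending: 850, 800, 750, 700, 600, 600, 550, 450, 350, 300, 250, 250, 200.
  850 → disc 1 (new)  [load 850/950]
  800 → disc 2 (new)  [load 800/950]
  750 → disc 3 (new)  [load 750/950]
  700 → disc 4 (new)  [load 700/950]
  600 → disc 5 (new)  [load 600/950]
  600 → disc 6 (new)  [load 600/950]
  550 → disc 7 (new)  [load 550/950]
  450 → disc 8 (new)  [load 450/950]
  350 → disc 5  [load 950/950]
  300 → disc 6  [load 900/950]
  250 → disc 4  [load 950/950]
  250 → disc 7  [load 800/950]
  200 → disc 3  [load 950/950]
8 discs opened.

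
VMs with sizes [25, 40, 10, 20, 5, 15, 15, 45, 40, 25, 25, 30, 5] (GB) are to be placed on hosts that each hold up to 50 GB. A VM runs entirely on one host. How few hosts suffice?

Total = 45 + 40 + 40 + 30 + 25 + 25 + 25 + 20 + 15 + 15 + 10 + 5 + 5 = 300 GB.
Lower bound: ⌈300/50⌉ = 6 hosts.
A packing using 7 hosts:
  host 1: 45 + 5 = 50
  host 2: 40 + 10 = 50
  host 3: 40 + 5 = 45
  host 4: 30 + 20 = 50
  host 5: 25 + 25 = 50
  host 6: 25 + 15 = 40
  host 7: 15 = 15
No arrangement into 6 hosts stays within capacity, so 7 is optimal.

7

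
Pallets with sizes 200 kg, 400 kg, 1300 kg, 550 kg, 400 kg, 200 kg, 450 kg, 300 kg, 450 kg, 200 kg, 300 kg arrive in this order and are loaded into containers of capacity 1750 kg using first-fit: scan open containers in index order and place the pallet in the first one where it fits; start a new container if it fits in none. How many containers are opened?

  200 → container 1 (new)  [load 200/1750]
  400 → container 1  [load 600/1750]
  1300 → container 2 (new)  [load 1300/1750]
  550 → container 1  [load 1150/1750]
  400 → container 1  [load 1550/1750]
  200 → container 1  [load 1750/1750]
  450 → container 2  [load 1750/1750]
  300 → container 3 (new)  [load 300/1750]
  450 → container 3  [load 750/1750]
  200 → container 3  [load 950/1750]
  300 → container 3  [load 1250/1750]
3 containers opened.

3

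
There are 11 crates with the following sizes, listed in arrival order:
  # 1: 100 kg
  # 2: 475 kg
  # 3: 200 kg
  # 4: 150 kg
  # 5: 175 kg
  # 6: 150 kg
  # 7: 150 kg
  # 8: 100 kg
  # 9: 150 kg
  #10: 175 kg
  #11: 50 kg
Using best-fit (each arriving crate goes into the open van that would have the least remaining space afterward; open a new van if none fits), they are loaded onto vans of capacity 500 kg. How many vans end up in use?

4

  100 → van 1 (new)  [load 100/500]
  475 → van 2 (new)  [load 475/500]
  200 → van 1  [load 300/500]
  150 → van 1  [load 450/500]
  175 → van 3 (new)  [load 175/500]
  150 → van 3  [load 325/500]
  150 → van 3  [load 475/500]
  100 → van 4 (new)  [load 100/500]
  150 → van 4  [load 250/500]
  175 → van 4  [load 425/500]
  50 → van 1  [load 500/500]
4 vans opened.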